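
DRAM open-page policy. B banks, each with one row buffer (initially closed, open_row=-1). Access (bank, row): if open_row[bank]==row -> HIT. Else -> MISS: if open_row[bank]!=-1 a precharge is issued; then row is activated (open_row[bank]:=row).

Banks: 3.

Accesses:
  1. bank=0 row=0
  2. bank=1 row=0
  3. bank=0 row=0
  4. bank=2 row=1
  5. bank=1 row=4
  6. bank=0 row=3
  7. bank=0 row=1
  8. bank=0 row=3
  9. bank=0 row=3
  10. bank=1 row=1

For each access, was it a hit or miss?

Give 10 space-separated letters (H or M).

Acc 1: bank0 row0 -> MISS (open row0); precharges=0
Acc 2: bank1 row0 -> MISS (open row0); precharges=0
Acc 3: bank0 row0 -> HIT
Acc 4: bank2 row1 -> MISS (open row1); precharges=0
Acc 5: bank1 row4 -> MISS (open row4); precharges=1
Acc 6: bank0 row3 -> MISS (open row3); precharges=2
Acc 7: bank0 row1 -> MISS (open row1); precharges=3
Acc 8: bank0 row3 -> MISS (open row3); precharges=4
Acc 9: bank0 row3 -> HIT
Acc 10: bank1 row1 -> MISS (open row1); precharges=5

Answer: M M H M M M M M H M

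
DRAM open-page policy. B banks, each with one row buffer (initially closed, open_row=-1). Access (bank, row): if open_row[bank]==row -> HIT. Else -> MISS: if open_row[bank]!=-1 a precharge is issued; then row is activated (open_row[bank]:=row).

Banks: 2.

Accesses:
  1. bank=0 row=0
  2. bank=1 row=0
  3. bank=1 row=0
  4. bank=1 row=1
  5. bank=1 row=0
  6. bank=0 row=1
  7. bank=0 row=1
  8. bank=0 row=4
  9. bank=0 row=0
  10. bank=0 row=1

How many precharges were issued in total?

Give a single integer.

Acc 1: bank0 row0 -> MISS (open row0); precharges=0
Acc 2: bank1 row0 -> MISS (open row0); precharges=0
Acc 3: bank1 row0 -> HIT
Acc 4: bank1 row1 -> MISS (open row1); precharges=1
Acc 5: bank1 row0 -> MISS (open row0); precharges=2
Acc 6: bank0 row1 -> MISS (open row1); precharges=3
Acc 7: bank0 row1 -> HIT
Acc 8: bank0 row4 -> MISS (open row4); precharges=4
Acc 9: bank0 row0 -> MISS (open row0); precharges=5
Acc 10: bank0 row1 -> MISS (open row1); precharges=6

Answer: 6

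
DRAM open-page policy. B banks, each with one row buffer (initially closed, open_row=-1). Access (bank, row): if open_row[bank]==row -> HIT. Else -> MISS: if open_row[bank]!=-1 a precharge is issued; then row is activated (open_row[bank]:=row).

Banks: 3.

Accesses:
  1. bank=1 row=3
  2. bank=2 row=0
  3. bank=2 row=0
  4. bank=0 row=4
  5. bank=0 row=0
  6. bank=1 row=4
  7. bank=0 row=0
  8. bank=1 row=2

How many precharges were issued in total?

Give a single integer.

Acc 1: bank1 row3 -> MISS (open row3); precharges=0
Acc 2: bank2 row0 -> MISS (open row0); precharges=0
Acc 3: bank2 row0 -> HIT
Acc 4: bank0 row4 -> MISS (open row4); precharges=0
Acc 5: bank0 row0 -> MISS (open row0); precharges=1
Acc 6: bank1 row4 -> MISS (open row4); precharges=2
Acc 7: bank0 row0 -> HIT
Acc 8: bank1 row2 -> MISS (open row2); precharges=3

Answer: 3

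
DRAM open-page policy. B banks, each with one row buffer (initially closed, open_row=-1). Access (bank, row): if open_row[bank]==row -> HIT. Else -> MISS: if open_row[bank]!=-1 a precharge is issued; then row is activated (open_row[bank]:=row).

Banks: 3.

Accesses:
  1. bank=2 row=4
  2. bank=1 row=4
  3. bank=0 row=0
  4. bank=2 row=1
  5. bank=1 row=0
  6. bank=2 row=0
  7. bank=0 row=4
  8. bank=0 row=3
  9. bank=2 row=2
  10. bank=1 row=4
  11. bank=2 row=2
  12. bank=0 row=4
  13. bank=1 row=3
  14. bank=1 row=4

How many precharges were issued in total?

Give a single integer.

Acc 1: bank2 row4 -> MISS (open row4); precharges=0
Acc 2: bank1 row4 -> MISS (open row4); precharges=0
Acc 3: bank0 row0 -> MISS (open row0); precharges=0
Acc 4: bank2 row1 -> MISS (open row1); precharges=1
Acc 5: bank1 row0 -> MISS (open row0); precharges=2
Acc 6: bank2 row0 -> MISS (open row0); precharges=3
Acc 7: bank0 row4 -> MISS (open row4); precharges=4
Acc 8: bank0 row3 -> MISS (open row3); precharges=5
Acc 9: bank2 row2 -> MISS (open row2); precharges=6
Acc 10: bank1 row4 -> MISS (open row4); precharges=7
Acc 11: bank2 row2 -> HIT
Acc 12: bank0 row4 -> MISS (open row4); precharges=8
Acc 13: bank1 row3 -> MISS (open row3); precharges=9
Acc 14: bank1 row4 -> MISS (open row4); precharges=10

Answer: 10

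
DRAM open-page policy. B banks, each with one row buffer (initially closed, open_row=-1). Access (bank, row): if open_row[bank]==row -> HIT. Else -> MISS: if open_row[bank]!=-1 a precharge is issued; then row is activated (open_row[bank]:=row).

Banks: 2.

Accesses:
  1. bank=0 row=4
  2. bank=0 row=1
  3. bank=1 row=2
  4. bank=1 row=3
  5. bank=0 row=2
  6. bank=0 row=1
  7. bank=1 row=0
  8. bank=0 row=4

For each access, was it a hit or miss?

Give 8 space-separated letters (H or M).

Acc 1: bank0 row4 -> MISS (open row4); precharges=0
Acc 2: bank0 row1 -> MISS (open row1); precharges=1
Acc 3: bank1 row2 -> MISS (open row2); precharges=1
Acc 4: bank1 row3 -> MISS (open row3); precharges=2
Acc 5: bank0 row2 -> MISS (open row2); precharges=3
Acc 6: bank0 row1 -> MISS (open row1); precharges=4
Acc 7: bank1 row0 -> MISS (open row0); precharges=5
Acc 8: bank0 row4 -> MISS (open row4); precharges=6

Answer: M M M M M M M M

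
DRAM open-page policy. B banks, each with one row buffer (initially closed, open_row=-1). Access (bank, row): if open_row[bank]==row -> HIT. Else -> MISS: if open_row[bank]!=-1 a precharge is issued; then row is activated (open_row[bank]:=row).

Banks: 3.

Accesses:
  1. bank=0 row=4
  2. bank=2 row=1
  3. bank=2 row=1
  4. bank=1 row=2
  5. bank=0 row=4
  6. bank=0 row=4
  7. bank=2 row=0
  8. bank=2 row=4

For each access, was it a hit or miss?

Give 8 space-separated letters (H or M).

Acc 1: bank0 row4 -> MISS (open row4); precharges=0
Acc 2: bank2 row1 -> MISS (open row1); precharges=0
Acc 3: bank2 row1 -> HIT
Acc 4: bank1 row2 -> MISS (open row2); precharges=0
Acc 5: bank0 row4 -> HIT
Acc 6: bank0 row4 -> HIT
Acc 7: bank2 row0 -> MISS (open row0); precharges=1
Acc 8: bank2 row4 -> MISS (open row4); precharges=2

Answer: M M H M H H M M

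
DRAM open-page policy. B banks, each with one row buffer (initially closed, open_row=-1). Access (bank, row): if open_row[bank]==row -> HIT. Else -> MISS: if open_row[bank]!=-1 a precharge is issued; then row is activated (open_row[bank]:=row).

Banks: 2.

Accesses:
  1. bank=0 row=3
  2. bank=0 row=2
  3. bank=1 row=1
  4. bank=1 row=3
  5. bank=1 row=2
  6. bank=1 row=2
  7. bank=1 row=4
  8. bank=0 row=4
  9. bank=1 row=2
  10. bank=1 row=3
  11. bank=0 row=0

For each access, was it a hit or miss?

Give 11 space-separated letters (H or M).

Answer: M M M M M H M M M M M

Derivation:
Acc 1: bank0 row3 -> MISS (open row3); precharges=0
Acc 2: bank0 row2 -> MISS (open row2); precharges=1
Acc 3: bank1 row1 -> MISS (open row1); precharges=1
Acc 4: bank1 row3 -> MISS (open row3); precharges=2
Acc 5: bank1 row2 -> MISS (open row2); precharges=3
Acc 6: bank1 row2 -> HIT
Acc 7: bank1 row4 -> MISS (open row4); precharges=4
Acc 8: bank0 row4 -> MISS (open row4); precharges=5
Acc 9: bank1 row2 -> MISS (open row2); precharges=6
Acc 10: bank1 row3 -> MISS (open row3); precharges=7
Acc 11: bank0 row0 -> MISS (open row0); precharges=8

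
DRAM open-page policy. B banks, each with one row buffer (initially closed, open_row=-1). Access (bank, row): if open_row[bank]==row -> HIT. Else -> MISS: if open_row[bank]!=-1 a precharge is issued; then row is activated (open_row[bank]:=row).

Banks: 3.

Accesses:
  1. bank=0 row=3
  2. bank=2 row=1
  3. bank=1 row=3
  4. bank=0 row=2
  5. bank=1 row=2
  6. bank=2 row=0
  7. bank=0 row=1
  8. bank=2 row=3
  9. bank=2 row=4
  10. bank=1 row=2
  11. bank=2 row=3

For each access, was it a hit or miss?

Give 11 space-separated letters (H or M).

Acc 1: bank0 row3 -> MISS (open row3); precharges=0
Acc 2: bank2 row1 -> MISS (open row1); precharges=0
Acc 3: bank1 row3 -> MISS (open row3); precharges=0
Acc 4: bank0 row2 -> MISS (open row2); precharges=1
Acc 5: bank1 row2 -> MISS (open row2); precharges=2
Acc 6: bank2 row0 -> MISS (open row0); precharges=3
Acc 7: bank0 row1 -> MISS (open row1); precharges=4
Acc 8: bank2 row3 -> MISS (open row3); precharges=5
Acc 9: bank2 row4 -> MISS (open row4); precharges=6
Acc 10: bank1 row2 -> HIT
Acc 11: bank2 row3 -> MISS (open row3); precharges=7

Answer: M M M M M M M M M H M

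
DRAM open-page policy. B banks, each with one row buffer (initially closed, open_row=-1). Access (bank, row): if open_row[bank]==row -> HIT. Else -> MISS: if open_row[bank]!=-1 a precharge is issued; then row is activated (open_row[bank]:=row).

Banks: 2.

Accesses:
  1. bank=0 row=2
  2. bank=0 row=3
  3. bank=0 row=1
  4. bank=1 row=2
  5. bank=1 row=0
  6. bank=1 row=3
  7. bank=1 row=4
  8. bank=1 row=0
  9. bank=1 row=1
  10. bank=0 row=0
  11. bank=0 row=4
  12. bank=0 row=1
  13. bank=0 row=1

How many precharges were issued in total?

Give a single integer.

Answer: 10

Derivation:
Acc 1: bank0 row2 -> MISS (open row2); precharges=0
Acc 2: bank0 row3 -> MISS (open row3); precharges=1
Acc 3: bank0 row1 -> MISS (open row1); precharges=2
Acc 4: bank1 row2 -> MISS (open row2); precharges=2
Acc 5: bank1 row0 -> MISS (open row0); precharges=3
Acc 6: bank1 row3 -> MISS (open row3); precharges=4
Acc 7: bank1 row4 -> MISS (open row4); precharges=5
Acc 8: bank1 row0 -> MISS (open row0); precharges=6
Acc 9: bank1 row1 -> MISS (open row1); precharges=7
Acc 10: bank0 row0 -> MISS (open row0); precharges=8
Acc 11: bank0 row4 -> MISS (open row4); precharges=9
Acc 12: bank0 row1 -> MISS (open row1); precharges=10
Acc 13: bank0 row1 -> HIT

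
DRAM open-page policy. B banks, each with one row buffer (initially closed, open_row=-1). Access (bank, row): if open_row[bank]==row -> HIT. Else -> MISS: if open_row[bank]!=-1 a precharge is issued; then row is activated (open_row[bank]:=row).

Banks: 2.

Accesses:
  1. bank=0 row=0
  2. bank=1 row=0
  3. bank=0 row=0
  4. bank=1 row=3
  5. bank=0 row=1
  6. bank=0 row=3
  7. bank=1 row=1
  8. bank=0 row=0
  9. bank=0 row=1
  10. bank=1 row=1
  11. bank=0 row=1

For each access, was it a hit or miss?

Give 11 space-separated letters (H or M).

Answer: M M H M M M M M M H H

Derivation:
Acc 1: bank0 row0 -> MISS (open row0); precharges=0
Acc 2: bank1 row0 -> MISS (open row0); precharges=0
Acc 3: bank0 row0 -> HIT
Acc 4: bank1 row3 -> MISS (open row3); precharges=1
Acc 5: bank0 row1 -> MISS (open row1); precharges=2
Acc 6: bank0 row3 -> MISS (open row3); precharges=3
Acc 7: bank1 row1 -> MISS (open row1); precharges=4
Acc 8: bank0 row0 -> MISS (open row0); precharges=5
Acc 9: bank0 row1 -> MISS (open row1); precharges=6
Acc 10: bank1 row1 -> HIT
Acc 11: bank0 row1 -> HIT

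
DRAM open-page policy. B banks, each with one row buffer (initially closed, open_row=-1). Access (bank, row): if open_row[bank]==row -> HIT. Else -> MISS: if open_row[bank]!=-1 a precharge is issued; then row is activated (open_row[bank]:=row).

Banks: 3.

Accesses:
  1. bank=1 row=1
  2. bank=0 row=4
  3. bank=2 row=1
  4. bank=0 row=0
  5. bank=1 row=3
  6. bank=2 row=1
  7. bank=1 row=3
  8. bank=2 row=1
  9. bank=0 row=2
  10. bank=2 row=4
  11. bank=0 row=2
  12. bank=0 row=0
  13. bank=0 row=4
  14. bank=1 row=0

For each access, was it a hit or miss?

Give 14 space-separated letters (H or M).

Acc 1: bank1 row1 -> MISS (open row1); precharges=0
Acc 2: bank0 row4 -> MISS (open row4); precharges=0
Acc 3: bank2 row1 -> MISS (open row1); precharges=0
Acc 4: bank0 row0 -> MISS (open row0); precharges=1
Acc 5: bank1 row3 -> MISS (open row3); precharges=2
Acc 6: bank2 row1 -> HIT
Acc 7: bank1 row3 -> HIT
Acc 8: bank2 row1 -> HIT
Acc 9: bank0 row2 -> MISS (open row2); precharges=3
Acc 10: bank2 row4 -> MISS (open row4); precharges=4
Acc 11: bank0 row2 -> HIT
Acc 12: bank0 row0 -> MISS (open row0); precharges=5
Acc 13: bank0 row4 -> MISS (open row4); precharges=6
Acc 14: bank1 row0 -> MISS (open row0); precharges=7

Answer: M M M M M H H H M M H M M M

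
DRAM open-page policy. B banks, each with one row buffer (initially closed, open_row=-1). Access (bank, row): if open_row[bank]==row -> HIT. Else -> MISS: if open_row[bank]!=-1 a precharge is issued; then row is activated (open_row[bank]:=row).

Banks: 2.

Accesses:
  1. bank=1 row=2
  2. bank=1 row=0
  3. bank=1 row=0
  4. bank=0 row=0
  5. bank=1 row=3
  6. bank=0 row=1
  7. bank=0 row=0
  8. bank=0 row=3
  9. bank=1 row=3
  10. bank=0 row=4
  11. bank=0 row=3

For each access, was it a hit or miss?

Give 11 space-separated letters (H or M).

Answer: M M H M M M M M H M M

Derivation:
Acc 1: bank1 row2 -> MISS (open row2); precharges=0
Acc 2: bank1 row0 -> MISS (open row0); precharges=1
Acc 3: bank1 row0 -> HIT
Acc 4: bank0 row0 -> MISS (open row0); precharges=1
Acc 5: bank1 row3 -> MISS (open row3); precharges=2
Acc 6: bank0 row1 -> MISS (open row1); precharges=3
Acc 7: bank0 row0 -> MISS (open row0); precharges=4
Acc 8: bank0 row3 -> MISS (open row3); precharges=5
Acc 9: bank1 row3 -> HIT
Acc 10: bank0 row4 -> MISS (open row4); precharges=6
Acc 11: bank0 row3 -> MISS (open row3); precharges=7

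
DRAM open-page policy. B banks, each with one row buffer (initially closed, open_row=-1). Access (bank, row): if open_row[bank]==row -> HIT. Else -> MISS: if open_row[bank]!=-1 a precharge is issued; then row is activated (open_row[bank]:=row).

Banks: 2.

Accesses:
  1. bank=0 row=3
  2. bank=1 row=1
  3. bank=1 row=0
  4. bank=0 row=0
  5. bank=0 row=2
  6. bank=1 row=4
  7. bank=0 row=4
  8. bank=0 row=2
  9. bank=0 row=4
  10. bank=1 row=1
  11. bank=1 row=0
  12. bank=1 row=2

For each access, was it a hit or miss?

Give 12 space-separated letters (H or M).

Answer: M M M M M M M M M M M M

Derivation:
Acc 1: bank0 row3 -> MISS (open row3); precharges=0
Acc 2: bank1 row1 -> MISS (open row1); precharges=0
Acc 3: bank1 row0 -> MISS (open row0); precharges=1
Acc 4: bank0 row0 -> MISS (open row0); precharges=2
Acc 5: bank0 row2 -> MISS (open row2); precharges=3
Acc 6: bank1 row4 -> MISS (open row4); precharges=4
Acc 7: bank0 row4 -> MISS (open row4); precharges=5
Acc 8: bank0 row2 -> MISS (open row2); precharges=6
Acc 9: bank0 row4 -> MISS (open row4); precharges=7
Acc 10: bank1 row1 -> MISS (open row1); precharges=8
Acc 11: bank1 row0 -> MISS (open row0); precharges=9
Acc 12: bank1 row2 -> MISS (open row2); precharges=10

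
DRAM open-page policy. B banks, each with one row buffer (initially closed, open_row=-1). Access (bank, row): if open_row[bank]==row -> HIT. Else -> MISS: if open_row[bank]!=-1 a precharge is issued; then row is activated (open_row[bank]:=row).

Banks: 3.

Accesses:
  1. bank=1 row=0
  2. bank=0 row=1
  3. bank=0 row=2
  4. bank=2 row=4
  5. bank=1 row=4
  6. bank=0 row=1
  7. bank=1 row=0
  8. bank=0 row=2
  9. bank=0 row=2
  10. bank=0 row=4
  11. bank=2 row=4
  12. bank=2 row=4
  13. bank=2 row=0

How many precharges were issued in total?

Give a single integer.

Answer: 7

Derivation:
Acc 1: bank1 row0 -> MISS (open row0); precharges=0
Acc 2: bank0 row1 -> MISS (open row1); precharges=0
Acc 3: bank0 row2 -> MISS (open row2); precharges=1
Acc 4: bank2 row4 -> MISS (open row4); precharges=1
Acc 5: bank1 row4 -> MISS (open row4); precharges=2
Acc 6: bank0 row1 -> MISS (open row1); precharges=3
Acc 7: bank1 row0 -> MISS (open row0); precharges=4
Acc 8: bank0 row2 -> MISS (open row2); precharges=5
Acc 9: bank0 row2 -> HIT
Acc 10: bank0 row4 -> MISS (open row4); precharges=6
Acc 11: bank2 row4 -> HIT
Acc 12: bank2 row4 -> HIT
Acc 13: bank2 row0 -> MISS (open row0); precharges=7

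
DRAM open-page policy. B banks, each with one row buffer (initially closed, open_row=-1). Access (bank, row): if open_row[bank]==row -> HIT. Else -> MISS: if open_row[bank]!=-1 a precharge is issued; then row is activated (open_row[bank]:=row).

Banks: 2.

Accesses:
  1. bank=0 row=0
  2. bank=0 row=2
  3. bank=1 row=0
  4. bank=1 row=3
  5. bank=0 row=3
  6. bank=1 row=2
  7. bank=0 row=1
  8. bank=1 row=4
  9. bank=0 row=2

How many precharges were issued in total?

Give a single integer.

Acc 1: bank0 row0 -> MISS (open row0); precharges=0
Acc 2: bank0 row2 -> MISS (open row2); precharges=1
Acc 3: bank1 row0 -> MISS (open row0); precharges=1
Acc 4: bank1 row3 -> MISS (open row3); precharges=2
Acc 5: bank0 row3 -> MISS (open row3); precharges=3
Acc 6: bank1 row2 -> MISS (open row2); precharges=4
Acc 7: bank0 row1 -> MISS (open row1); precharges=5
Acc 8: bank1 row4 -> MISS (open row4); precharges=6
Acc 9: bank0 row2 -> MISS (open row2); precharges=7

Answer: 7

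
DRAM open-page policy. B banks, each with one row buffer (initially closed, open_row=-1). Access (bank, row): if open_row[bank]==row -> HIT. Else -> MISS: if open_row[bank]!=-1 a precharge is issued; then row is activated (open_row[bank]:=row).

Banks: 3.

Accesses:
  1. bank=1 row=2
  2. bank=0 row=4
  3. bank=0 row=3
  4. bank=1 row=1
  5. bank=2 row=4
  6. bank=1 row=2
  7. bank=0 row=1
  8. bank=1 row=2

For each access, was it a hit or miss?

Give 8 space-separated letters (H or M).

Acc 1: bank1 row2 -> MISS (open row2); precharges=0
Acc 2: bank0 row4 -> MISS (open row4); precharges=0
Acc 3: bank0 row3 -> MISS (open row3); precharges=1
Acc 4: bank1 row1 -> MISS (open row1); precharges=2
Acc 5: bank2 row4 -> MISS (open row4); precharges=2
Acc 6: bank1 row2 -> MISS (open row2); precharges=3
Acc 7: bank0 row1 -> MISS (open row1); precharges=4
Acc 8: bank1 row2 -> HIT

Answer: M M M M M M M H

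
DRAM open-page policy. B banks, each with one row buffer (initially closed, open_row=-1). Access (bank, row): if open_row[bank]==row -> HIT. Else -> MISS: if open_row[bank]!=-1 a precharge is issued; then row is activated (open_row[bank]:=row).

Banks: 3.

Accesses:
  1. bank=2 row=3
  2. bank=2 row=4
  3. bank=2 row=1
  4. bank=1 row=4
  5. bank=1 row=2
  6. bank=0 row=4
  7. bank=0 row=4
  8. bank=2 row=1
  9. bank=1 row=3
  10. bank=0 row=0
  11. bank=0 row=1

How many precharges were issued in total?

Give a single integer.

Acc 1: bank2 row3 -> MISS (open row3); precharges=0
Acc 2: bank2 row4 -> MISS (open row4); precharges=1
Acc 3: bank2 row1 -> MISS (open row1); precharges=2
Acc 4: bank1 row4 -> MISS (open row4); precharges=2
Acc 5: bank1 row2 -> MISS (open row2); precharges=3
Acc 6: bank0 row4 -> MISS (open row4); precharges=3
Acc 7: bank0 row4 -> HIT
Acc 8: bank2 row1 -> HIT
Acc 9: bank1 row3 -> MISS (open row3); precharges=4
Acc 10: bank0 row0 -> MISS (open row0); precharges=5
Acc 11: bank0 row1 -> MISS (open row1); precharges=6

Answer: 6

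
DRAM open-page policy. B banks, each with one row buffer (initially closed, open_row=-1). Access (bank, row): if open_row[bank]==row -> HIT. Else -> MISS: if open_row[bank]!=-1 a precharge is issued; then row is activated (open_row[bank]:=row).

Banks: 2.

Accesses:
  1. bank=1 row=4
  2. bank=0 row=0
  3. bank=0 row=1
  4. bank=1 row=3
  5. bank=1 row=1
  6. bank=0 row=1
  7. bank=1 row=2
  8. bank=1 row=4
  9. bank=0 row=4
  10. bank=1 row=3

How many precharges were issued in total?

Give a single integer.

Acc 1: bank1 row4 -> MISS (open row4); precharges=0
Acc 2: bank0 row0 -> MISS (open row0); precharges=0
Acc 3: bank0 row1 -> MISS (open row1); precharges=1
Acc 4: bank1 row3 -> MISS (open row3); precharges=2
Acc 5: bank1 row1 -> MISS (open row1); precharges=3
Acc 6: bank0 row1 -> HIT
Acc 7: bank1 row2 -> MISS (open row2); precharges=4
Acc 8: bank1 row4 -> MISS (open row4); precharges=5
Acc 9: bank0 row4 -> MISS (open row4); precharges=6
Acc 10: bank1 row3 -> MISS (open row3); precharges=7

Answer: 7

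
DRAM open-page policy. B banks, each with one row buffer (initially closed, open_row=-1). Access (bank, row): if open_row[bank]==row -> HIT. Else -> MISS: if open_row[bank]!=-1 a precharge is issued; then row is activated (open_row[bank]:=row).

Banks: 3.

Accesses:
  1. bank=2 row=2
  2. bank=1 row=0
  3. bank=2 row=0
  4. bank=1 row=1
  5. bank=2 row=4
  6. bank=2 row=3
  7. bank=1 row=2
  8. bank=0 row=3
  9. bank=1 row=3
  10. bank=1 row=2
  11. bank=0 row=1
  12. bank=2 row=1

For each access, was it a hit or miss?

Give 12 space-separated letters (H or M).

Answer: M M M M M M M M M M M M

Derivation:
Acc 1: bank2 row2 -> MISS (open row2); precharges=0
Acc 2: bank1 row0 -> MISS (open row0); precharges=0
Acc 3: bank2 row0 -> MISS (open row0); precharges=1
Acc 4: bank1 row1 -> MISS (open row1); precharges=2
Acc 5: bank2 row4 -> MISS (open row4); precharges=3
Acc 6: bank2 row3 -> MISS (open row3); precharges=4
Acc 7: bank1 row2 -> MISS (open row2); precharges=5
Acc 8: bank0 row3 -> MISS (open row3); precharges=5
Acc 9: bank1 row3 -> MISS (open row3); precharges=6
Acc 10: bank1 row2 -> MISS (open row2); precharges=7
Acc 11: bank0 row1 -> MISS (open row1); precharges=8
Acc 12: bank2 row1 -> MISS (open row1); precharges=9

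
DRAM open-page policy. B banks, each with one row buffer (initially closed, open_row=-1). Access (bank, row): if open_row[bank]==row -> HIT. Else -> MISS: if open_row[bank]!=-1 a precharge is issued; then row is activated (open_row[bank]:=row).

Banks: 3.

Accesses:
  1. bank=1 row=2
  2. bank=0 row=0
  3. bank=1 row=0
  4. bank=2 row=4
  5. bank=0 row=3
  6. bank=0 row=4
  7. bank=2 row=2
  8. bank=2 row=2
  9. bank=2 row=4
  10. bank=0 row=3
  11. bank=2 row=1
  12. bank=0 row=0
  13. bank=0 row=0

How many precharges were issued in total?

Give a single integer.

Answer: 8

Derivation:
Acc 1: bank1 row2 -> MISS (open row2); precharges=0
Acc 2: bank0 row0 -> MISS (open row0); precharges=0
Acc 3: bank1 row0 -> MISS (open row0); precharges=1
Acc 4: bank2 row4 -> MISS (open row4); precharges=1
Acc 5: bank0 row3 -> MISS (open row3); precharges=2
Acc 6: bank0 row4 -> MISS (open row4); precharges=3
Acc 7: bank2 row2 -> MISS (open row2); precharges=4
Acc 8: bank2 row2 -> HIT
Acc 9: bank2 row4 -> MISS (open row4); precharges=5
Acc 10: bank0 row3 -> MISS (open row3); precharges=6
Acc 11: bank2 row1 -> MISS (open row1); precharges=7
Acc 12: bank0 row0 -> MISS (open row0); precharges=8
Acc 13: bank0 row0 -> HIT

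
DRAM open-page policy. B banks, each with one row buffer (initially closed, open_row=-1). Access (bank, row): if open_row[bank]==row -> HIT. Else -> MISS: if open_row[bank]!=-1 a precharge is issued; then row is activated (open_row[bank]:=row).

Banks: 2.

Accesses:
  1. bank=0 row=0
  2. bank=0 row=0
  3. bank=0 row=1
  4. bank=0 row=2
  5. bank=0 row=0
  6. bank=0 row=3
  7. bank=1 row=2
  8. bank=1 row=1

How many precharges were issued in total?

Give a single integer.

Answer: 5

Derivation:
Acc 1: bank0 row0 -> MISS (open row0); precharges=0
Acc 2: bank0 row0 -> HIT
Acc 3: bank0 row1 -> MISS (open row1); precharges=1
Acc 4: bank0 row2 -> MISS (open row2); precharges=2
Acc 5: bank0 row0 -> MISS (open row0); precharges=3
Acc 6: bank0 row3 -> MISS (open row3); precharges=4
Acc 7: bank1 row2 -> MISS (open row2); precharges=4
Acc 8: bank1 row1 -> MISS (open row1); precharges=5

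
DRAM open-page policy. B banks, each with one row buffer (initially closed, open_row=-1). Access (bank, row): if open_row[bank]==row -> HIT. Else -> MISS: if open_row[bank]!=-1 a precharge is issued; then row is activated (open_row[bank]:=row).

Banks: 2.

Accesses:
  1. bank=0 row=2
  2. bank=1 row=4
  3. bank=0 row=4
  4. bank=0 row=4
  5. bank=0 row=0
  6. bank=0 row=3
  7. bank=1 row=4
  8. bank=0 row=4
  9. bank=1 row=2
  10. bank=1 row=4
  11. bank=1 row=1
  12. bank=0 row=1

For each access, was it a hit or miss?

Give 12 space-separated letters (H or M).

Acc 1: bank0 row2 -> MISS (open row2); precharges=0
Acc 2: bank1 row4 -> MISS (open row4); precharges=0
Acc 3: bank0 row4 -> MISS (open row4); precharges=1
Acc 4: bank0 row4 -> HIT
Acc 5: bank0 row0 -> MISS (open row0); precharges=2
Acc 6: bank0 row3 -> MISS (open row3); precharges=3
Acc 7: bank1 row4 -> HIT
Acc 8: bank0 row4 -> MISS (open row4); precharges=4
Acc 9: bank1 row2 -> MISS (open row2); precharges=5
Acc 10: bank1 row4 -> MISS (open row4); precharges=6
Acc 11: bank1 row1 -> MISS (open row1); precharges=7
Acc 12: bank0 row1 -> MISS (open row1); precharges=8

Answer: M M M H M M H M M M M M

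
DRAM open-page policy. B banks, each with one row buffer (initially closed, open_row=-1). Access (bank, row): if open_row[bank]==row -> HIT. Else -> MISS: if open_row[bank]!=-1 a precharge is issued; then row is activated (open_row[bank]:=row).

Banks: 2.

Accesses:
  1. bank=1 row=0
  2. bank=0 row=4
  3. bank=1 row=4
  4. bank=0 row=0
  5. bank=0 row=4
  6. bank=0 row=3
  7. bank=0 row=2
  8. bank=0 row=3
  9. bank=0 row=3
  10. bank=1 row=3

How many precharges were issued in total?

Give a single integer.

Acc 1: bank1 row0 -> MISS (open row0); precharges=0
Acc 2: bank0 row4 -> MISS (open row4); precharges=0
Acc 3: bank1 row4 -> MISS (open row4); precharges=1
Acc 4: bank0 row0 -> MISS (open row0); precharges=2
Acc 5: bank0 row4 -> MISS (open row4); precharges=3
Acc 6: bank0 row3 -> MISS (open row3); precharges=4
Acc 7: bank0 row2 -> MISS (open row2); precharges=5
Acc 8: bank0 row3 -> MISS (open row3); precharges=6
Acc 9: bank0 row3 -> HIT
Acc 10: bank1 row3 -> MISS (open row3); precharges=7

Answer: 7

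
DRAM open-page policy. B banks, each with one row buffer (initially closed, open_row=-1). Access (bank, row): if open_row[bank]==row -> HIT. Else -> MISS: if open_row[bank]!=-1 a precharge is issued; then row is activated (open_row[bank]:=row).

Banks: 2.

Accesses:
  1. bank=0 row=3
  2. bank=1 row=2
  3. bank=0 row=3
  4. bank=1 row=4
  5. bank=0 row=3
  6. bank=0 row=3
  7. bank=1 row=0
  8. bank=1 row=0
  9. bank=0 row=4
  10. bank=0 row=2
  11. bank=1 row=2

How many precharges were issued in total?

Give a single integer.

Acc 1: bank0 row3 -> MISS (open row3); precharges=0
Acc 2: bank1 row2 -> MISS (open row2); precharges=0
Acc 3: bank0 row3 -> HIT
Acc 4: bank1 row4 -> MISS (open row4); precharges=1
Acc 5: bank0 row3 -> HIT
Acc 6: bank0 row3 -> HIT
Acc 7: bank1 row0 -> MISS (open row0); precharges=2
Acc 8: bank1 row0 -> HIT
Acc 9: bank0 row4 -> MISS (open row4); precharges=3
Acc 10: bank0 row2 -> MISS (open row2); precharges=4
Acc 11: bank1 row2 -> MISS (open row2); precharges=5

Answer: 5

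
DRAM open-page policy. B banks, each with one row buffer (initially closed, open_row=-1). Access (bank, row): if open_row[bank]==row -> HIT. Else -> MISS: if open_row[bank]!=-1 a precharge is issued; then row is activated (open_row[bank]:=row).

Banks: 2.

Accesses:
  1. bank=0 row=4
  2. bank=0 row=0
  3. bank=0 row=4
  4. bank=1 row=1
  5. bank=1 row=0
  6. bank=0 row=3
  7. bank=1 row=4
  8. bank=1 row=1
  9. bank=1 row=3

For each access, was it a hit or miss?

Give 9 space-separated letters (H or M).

Answer: M M M M M M M M M

Derivation:
Acc 1: bank0 row4 -> MISS (open row4); precharges=0
Acc 2: bank0 row0 -> MISS (open row0); precharges=1
Acc 3: bank0 row4 -> MISS (open row4); precharges=2
Acc 4: bank1 row1 -> MISS (open row1); precharges=2
Acc 5: bank1 row0 -> MISS (open row0); precharges=3
Acc 6: bank0 row3 -> MISS (open row3); precharges=4
Acc 7: bank1 row4 -> MISS (open row4); precharges=5
Acc 8: bank1 row1 -> MISS (open row1); precharges=6
Acc 9: bank1 row3 -> MISS (open row3); precharges=7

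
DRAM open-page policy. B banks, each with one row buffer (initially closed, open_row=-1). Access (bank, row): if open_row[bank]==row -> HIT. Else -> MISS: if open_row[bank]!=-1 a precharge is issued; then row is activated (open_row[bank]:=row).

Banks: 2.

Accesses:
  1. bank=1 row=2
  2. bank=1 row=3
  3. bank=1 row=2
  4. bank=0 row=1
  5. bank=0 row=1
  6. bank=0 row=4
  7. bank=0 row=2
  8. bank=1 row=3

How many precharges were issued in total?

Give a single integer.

Acc 1: bank1 row2 -> MISS (open row2); precharges=0
Acc 2: bank1 row3 -> MISS (open row3); precharges=1
Acc 3: bank1 row2 -> MISS (open row2); precharges=2
Acc 4: bank0 row1 -> MISS (open row1); precharges=2
Acc 5: bank0 row1 -> HIT
Acc 6: bank0 row4 -> MISS (open row4); precharges=3
Acc 7: bank0 row2 -> MISS (open row2); precharges=4
Acc 8: bank1 row3 -> MISS (open row3); precharges=5

Answer: 5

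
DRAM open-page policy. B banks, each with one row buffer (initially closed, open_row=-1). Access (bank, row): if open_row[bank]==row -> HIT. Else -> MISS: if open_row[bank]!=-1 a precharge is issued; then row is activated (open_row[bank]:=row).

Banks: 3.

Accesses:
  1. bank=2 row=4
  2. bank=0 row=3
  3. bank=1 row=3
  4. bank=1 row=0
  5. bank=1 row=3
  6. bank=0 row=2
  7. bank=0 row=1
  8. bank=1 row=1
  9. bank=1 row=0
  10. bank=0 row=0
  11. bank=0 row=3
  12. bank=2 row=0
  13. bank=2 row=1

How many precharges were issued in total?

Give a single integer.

Acc 1: bank2 row4 -> MISS (open row4); precharges=0
Acc 2: bank0 row3 -> MISS (open row3); precharges=0
Acc 3: bank1 row3 -> MISS (open row3); precharges=0
Acc 4: bank1 row0 -> MISS (open row0); precharges=1
Acc 5: bank1 row3 -> MISS (open row3); precharges=2
Acc 6: bank0 row2 -> MISS (open row2); precharges=3
Acc 7: bank0 row1 -> MISS (open row1); precharges=4
Acc 8: bank1 row1 -> MISS (open row1); precharges=5
Acc 9: bank1 row0 -> MISS (open row0); precharges=6
Acc 10: bank0 row0 -> MISS (open row0); precharges=7
Acc 11: bank0 row3 -> MISS (open row3); precharges=8
Acc 12: bank2 row0 -> MISS (open row0); precharges=9
Acc 13: bank2 row1 -> MISS (open row1); precharges=10

Answer: 10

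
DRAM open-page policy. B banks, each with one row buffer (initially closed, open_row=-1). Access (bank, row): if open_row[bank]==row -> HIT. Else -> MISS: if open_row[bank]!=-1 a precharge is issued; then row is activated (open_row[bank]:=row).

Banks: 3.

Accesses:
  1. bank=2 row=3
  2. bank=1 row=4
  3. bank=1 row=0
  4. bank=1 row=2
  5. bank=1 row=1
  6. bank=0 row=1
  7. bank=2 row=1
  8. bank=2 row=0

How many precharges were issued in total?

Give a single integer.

Answer: 5

Derivation:
Acc 1: bank2 row3 -> MISS (open row3); precharges=0
Acc 2: bank1 row4 -> MISS (open row4); precharges=0
Acc 3: bank1 row0 -> MISS (open row0); precharges=1
Acc 4: bank1 row2 -> MISS (open row2); precharges=2
Acc 5: bank1 row1 -> MISS (open row1); precharges=3
Acc 6: bank0 row1 -> MISS (open row1); precharges=3
Acc 7: bank2 row1 -> MISS (open row1); precharges=4
Acc 8: bank2 row0 -> MISS (open row0); precharges=5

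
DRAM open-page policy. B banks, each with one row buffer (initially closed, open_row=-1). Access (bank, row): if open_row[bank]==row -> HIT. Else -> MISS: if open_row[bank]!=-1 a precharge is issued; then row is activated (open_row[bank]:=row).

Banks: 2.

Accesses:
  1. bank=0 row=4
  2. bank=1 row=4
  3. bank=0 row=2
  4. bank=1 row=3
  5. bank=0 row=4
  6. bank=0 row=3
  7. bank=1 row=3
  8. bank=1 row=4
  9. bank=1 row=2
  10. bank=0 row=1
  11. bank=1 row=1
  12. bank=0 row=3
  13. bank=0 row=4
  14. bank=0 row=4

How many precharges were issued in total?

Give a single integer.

Answer: 10

Derivation:
Acc 1: bank0 row4 -> MISS (open row4); precharges=0
Acc 2: bank1 row4 -> MISS (open row4); precharges=0
Acc 3: bank0 row2 -> MISS (open row2); precharges=1
Acc 4: bank1 row3 -> MISS (open row3); precharges=2
Acc 5: bank0 row4 -> MISS (open row4); precharges=3
Acc 6: bank0 row3 -> MISS (open row3); precharges=4
Acc 7: bank1 row3 -> HIT
Acc 8: bank1 row4 -> MISS (open row4); precharges=5
Acc 9: bank1 row2 -> MISS (open row2); precharges=6
Acc 10: bank0 row1 -> MISS (open row1); precharges=7
Acc 11: bank1 row1 -> MISS (open row1); precharges=8
Acc 12: bank0 row3 -> MISS (open row3); precharges=9
Acc 13: bank0 row4 -> MISS (open row4); precharges=10
Acc 14: bank0 row4 -> HIT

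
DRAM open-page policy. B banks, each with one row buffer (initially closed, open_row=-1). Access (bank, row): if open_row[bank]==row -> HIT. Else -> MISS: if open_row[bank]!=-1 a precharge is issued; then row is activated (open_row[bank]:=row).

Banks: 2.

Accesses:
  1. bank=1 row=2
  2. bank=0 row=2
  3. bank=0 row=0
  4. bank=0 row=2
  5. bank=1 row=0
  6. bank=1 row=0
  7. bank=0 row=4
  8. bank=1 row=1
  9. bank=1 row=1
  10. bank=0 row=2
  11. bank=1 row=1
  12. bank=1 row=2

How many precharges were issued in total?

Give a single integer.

Acc 1: bank1 row2 -> MISS (open row2); precharges=0
Acc 2: bank0 row2 -> MISS (open row2); precharges=0
Acc 3: bank0 row0 -> MISS (open row0); precharges=1
Acc 4: bank0 row2 -> MISS (open row2); precharges=2
Acc 5: bank1 row0 -> MISS (open row0); precharges=3
Acc 6: bank1 row0 -> HIT
Acc 7: bank0 row4 -> MISS (open row4); precharges=4
Acc 8: bank1 row1 -> MISS (open row1); precharges=5
Acc 9: bank1 row1 -> HIT
Acc 10: bank0 row2 -> MISS (open row2); precharges=6
Acc 11: bank1 row1 -> HIT
Acc 12: bank1 row2 -> MISS (open row2); precharges=7

Answer: 7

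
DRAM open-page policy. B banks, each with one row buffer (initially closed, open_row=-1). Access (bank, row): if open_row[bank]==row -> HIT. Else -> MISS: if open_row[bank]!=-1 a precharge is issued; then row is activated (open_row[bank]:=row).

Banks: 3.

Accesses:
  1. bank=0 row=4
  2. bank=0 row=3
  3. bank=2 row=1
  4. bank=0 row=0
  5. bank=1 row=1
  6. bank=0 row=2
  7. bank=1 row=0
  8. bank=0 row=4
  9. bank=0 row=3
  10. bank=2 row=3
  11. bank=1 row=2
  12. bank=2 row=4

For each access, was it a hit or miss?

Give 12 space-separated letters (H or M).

Answer: M M M M M M M M M M M M

Derivation:
Acc 1: bank0 row4 -> MISS (open row4); precharges=0
Acc 2: bank0 row3 -> MISS (open row3); precharges=1
Acc 3: bank2 row1 -> MISS (open row1); precharges=1
Acc 4: bank0 row0 -> MISS (open row0); precharges=2
Acc 5: bank1 row1 -> MISS (open row1); precharges=2
Acc 6: bank0 row2 -> MISS (open row2); precharges=3
Acc 7: bank1 row0 -> MISS (open row0); precharges=4
Acc 8: bank0 row4 -> MISS (open row4); precharges=5
Acc 9: bank0 row3 -> MISS (open row3); precharges=6
Acc 10: bank2 row3 -> MISS (open row3); precharges=7
Acc 11: bank1 row2 -> MISS (open row2); precharges=8
Acc 12: bank2 row4 -> MISS (open row4); precharges=9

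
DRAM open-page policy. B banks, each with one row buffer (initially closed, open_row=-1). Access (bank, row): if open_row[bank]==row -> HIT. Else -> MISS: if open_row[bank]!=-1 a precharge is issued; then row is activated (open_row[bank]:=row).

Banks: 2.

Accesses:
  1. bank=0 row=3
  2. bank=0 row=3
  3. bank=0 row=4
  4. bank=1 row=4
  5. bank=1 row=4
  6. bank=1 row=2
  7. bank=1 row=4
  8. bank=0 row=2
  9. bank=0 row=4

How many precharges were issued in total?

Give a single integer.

Acc 1: bank0 row3 -> MISS (open row3); precharges=0
Acc 2: bank0 row3 -> HIT
Acc 3: bank0 row4 -> MISS (open row4); precharges=1
Acc 4: bank1 row4 -> MISS (open row4); precharges=1
Acc 5: bank1 row4 -> HIT
Acc 6: bank1 row2 -> MISS (open row2); precharges=2
Acc 7: bank1 row4 -> MISS (open row4); precharges=3
Acc 8: bank0 row2 -> MISS (open row2); precharges=4
Acc 9: bank0 row4 -> MISS (open row4); precharges=5

Answer: 5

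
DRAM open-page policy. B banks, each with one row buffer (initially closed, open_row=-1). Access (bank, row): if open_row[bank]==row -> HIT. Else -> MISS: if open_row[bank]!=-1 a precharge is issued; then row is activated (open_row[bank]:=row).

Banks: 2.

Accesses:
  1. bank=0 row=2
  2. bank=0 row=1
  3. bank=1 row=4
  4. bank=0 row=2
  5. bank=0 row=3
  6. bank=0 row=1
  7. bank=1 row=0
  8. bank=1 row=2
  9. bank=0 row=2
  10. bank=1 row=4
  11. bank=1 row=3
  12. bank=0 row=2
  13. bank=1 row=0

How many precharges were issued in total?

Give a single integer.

Acc 1: bank0 row2 -> MISS (open row2); precharges=0
Acc 2: bank0 row1 -> MISS (open row1); precharges=1
Acc 3: bank1 row4 -> MISS (open row4); precharges=1
Acc 4: bank0 row2 -> MISS (open row2); precharges=2
Acc 5: bank0 row3 -> MISS (open row3); precharges=3
Acc 6: bank0 row1 -> MISS (open row1); precharges=4
Acc 7: bank1 row0 -> MISS (open row0); precharges=5
Acc 8: bank1 row2 -> MISS (open row2); precharges=6
Acc 9: bank0 row2 -> MISS (open row2); precharges=7
Acc 10: bank1 row4 -> MISS (open row4); precharges=8
Acc 11: bank1 row3 -> MISS (open row3); precharges=9
Acc 12: bank0 row2 -> HIT
Acc 13: bank1 row0 -> MISS (open row0); precharges=10

Answer: 10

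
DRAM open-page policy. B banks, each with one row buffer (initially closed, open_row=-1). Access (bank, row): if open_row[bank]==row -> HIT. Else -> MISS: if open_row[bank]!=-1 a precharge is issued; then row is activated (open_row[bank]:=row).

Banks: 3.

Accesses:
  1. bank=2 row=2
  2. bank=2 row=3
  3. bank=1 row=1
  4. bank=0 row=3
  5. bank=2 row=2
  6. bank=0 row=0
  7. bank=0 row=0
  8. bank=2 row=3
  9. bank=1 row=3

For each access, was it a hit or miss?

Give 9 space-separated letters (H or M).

Acc 1: bank2 row2 -> MISS (open row2); precharges=0
Acc 2: bank2 row3 -> MISS (open row3); precharges=1
Acc 3: bank1 row1 -> MISS (open row1); precharges=1
Acc 4: bank0 row3 -> MISS (open row3); precharges=1
Acc 5: bank2 row2 -> MISS (open row2); precharges=2
Acc 6: bank0 row0 -> MISS (open row0); precharges=3
Acc 7: bank0 row0 -> HIT
Acc 8: bank2 row3 -> MISS (open row3); precharges=4
Acc 9: bank1 row3 -> MISS (open row3); precharges=5

Answer: M M M M M M H M M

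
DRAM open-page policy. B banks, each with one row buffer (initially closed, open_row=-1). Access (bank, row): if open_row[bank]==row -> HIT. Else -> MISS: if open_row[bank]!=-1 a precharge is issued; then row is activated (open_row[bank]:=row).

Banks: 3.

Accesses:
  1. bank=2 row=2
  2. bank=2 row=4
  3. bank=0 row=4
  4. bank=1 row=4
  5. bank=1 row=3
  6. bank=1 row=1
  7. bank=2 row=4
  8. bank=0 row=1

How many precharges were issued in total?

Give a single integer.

Acc 1: bank2 row2 -> MISS (open row2); precharges=0
Acc 2: bank2 row4 -> MISS (open row4); precharges=1
Acc 3: bank0 row4 -> MISS (open row4); precharges=1
Acc 4: bank1 row4 -> MISS (open row4); precharges=1
Acc 5: bank1 row3 -> MISS (open row3); precharges=2
Acc 6: bank1 row1 -> MISS (open row1); precharges=3
Acc 7: bank2 row4 -> HIT
Acc 8: bank0 row1 -> MISS (open row1); precharges=4

Answer: 4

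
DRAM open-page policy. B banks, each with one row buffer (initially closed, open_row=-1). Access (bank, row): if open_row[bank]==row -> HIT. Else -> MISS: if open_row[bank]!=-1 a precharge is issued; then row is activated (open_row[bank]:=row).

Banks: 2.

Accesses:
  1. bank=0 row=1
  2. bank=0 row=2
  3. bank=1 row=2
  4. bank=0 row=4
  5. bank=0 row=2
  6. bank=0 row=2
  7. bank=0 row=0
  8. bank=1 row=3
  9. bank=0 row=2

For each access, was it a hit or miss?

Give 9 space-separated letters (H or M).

Answer: M M M M M H M M M

Derivation:
Acc 1: bank0 row1 -> MISS (open row1); precharges=0
Acc 2: bank0 row2 -> MISS (open row2); precharges=1
Acc 3: bank1 row2 -> MISS (open row2); precharges=1
Acc 4: bank0 row4 -> MISS (open row4); precharges=2
Acc 5: bank0 row2 -> MISS (open row2); precharges=3
Acc 6: bank0 row2 -> HIT
Acc 7: bank0 row0 -> MISS (open row0); precharges=4
Acc 8: bank1 row3 -> MISS (open row3); precharges=5
Acc 9: bank0 row2 -> MISS (open row2); precharges=6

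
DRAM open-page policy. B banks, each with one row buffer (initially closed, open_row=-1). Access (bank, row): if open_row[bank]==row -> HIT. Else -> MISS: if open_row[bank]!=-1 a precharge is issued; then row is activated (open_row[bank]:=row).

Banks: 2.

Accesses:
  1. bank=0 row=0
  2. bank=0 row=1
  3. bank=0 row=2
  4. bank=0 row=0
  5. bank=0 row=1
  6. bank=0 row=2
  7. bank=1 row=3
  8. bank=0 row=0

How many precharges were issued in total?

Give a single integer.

Answer: 6

Derivation:
Acc 1: bank0 row0 -> MISS (open row0); precharges=0
Acc 2: bank0 row1 -> MISS (open row1); precharges=1
Acc 3: bank0 row2 -> MISS (open row2); precharges=2
Acc 4: bank0 row0 -> MISS (open row0); precharges=3
Acc 5: bank0 row1 -> MISS (open row1); precharges=4
Acc 6: bank0 row2 -> MISS (open row2); precharges=5
Acc 7: bank1 row3 -> MISS (open row3); precharges=5
Acc 8: bank0 row0 -> MISS (open row0); precharges=6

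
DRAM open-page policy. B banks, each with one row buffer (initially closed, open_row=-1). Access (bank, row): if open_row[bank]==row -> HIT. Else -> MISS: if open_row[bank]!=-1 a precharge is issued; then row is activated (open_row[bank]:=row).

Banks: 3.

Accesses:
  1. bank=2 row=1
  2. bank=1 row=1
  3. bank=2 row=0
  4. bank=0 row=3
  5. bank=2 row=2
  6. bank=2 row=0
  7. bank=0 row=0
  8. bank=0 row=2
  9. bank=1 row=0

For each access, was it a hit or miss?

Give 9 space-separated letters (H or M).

Acc 1: bank2 row1 -> MISS (open row1); precharges=0
Acc 2: bank1 row1 -> MISS (open row1); precharges=0
Acc 3: bank2 row0 -> MISS (open row0); precharges=1
Acc 4: bank0 row3 -> MISS (open row3); precharges=1
Acc 5: bank2 row2 -> MISS (open row2); precharges=2
Acc 6: bank2 row0 -> MISS (open row0); precharges=3
Acc 7: bank0 row0 -> MISS (open row0); precharges=4
Acc 8: bank0 row2 -> MISS (open row2); precharges=5
Acc 9: bank1 row0 -> MISS (open row0); precharges=6

Answer: M M M M M M M M M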